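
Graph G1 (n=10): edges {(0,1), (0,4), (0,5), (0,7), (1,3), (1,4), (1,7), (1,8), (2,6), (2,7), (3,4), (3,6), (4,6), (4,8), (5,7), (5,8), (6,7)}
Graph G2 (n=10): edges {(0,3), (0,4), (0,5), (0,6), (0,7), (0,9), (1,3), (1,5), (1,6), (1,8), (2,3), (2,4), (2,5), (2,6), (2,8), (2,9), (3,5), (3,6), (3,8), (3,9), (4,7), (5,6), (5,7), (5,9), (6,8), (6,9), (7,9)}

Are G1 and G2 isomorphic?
No, not isomorphic

The graphs are NOT isomorphic.

Counting triangles (3-cliques): G1 has 7, G2 has 28.
Triangle count is an isomorphism invariant, so differing triangle counts rule out isomorphism.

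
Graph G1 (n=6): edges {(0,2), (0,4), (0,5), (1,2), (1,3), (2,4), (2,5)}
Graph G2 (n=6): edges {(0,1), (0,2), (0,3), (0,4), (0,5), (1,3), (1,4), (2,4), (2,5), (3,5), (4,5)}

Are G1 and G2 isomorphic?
No, not isomorphic

The graphs are NOT isomorphic.

Degrees in G1: deg(0)=3, deg(1)=2, deg(2)=4, deg(3)=1, deg(4)=2, deg(5)=2.
Sorted degree sequence of G1: [4, 3, 2, 2, 2, 1].
Degrees in G2: deg(0)=5, deg(1)=3, deg(2)=3, deg(3)=3, deg(4)=4, deg(5)=4.
Sorted degree sequence of G2: [5, 4, 4, 3, 3, 3].
The (sorted) degree sequence is an isomorphism invariant, so since G1 and G2 have different degree sequences they cannot be isomorphic.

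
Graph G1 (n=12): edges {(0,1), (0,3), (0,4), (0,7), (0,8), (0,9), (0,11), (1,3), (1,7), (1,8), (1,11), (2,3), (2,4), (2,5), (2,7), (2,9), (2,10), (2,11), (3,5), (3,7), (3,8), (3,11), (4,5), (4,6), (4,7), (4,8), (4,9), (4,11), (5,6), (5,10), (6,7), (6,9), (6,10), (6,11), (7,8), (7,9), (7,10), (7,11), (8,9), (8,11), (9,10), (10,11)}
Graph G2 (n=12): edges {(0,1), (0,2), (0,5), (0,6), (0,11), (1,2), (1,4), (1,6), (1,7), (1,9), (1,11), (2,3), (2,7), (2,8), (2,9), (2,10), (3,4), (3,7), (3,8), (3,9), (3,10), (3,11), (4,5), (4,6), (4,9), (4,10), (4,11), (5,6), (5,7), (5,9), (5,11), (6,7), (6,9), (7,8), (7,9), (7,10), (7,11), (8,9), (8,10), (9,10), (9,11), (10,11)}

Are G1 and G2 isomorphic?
Yes, isomorphic

The graphs are isomorphic.
One valid mapping φ: V(G1) → V(G2): 0→10, 1→8, 2→1, 3→2, 4→11, 5→0, 6→5, 7→9, 8→3, 9→4, 10→6, 11→7

Verify φ preserves adjacency — for each edge of G1, its image is an edge of G2:
  (0,1) → (φ(0),φ(1)) = (8,10) ∈ E(G2) ✓
  (0,3) → (φ(0),φ(3)) = (2,10) ∈ E(G2) ✓
  (0,4) → (φ(0),φ(4)) = (10,11) ∈ E(G2) ✓
  (0,7) → (φ(0),φ(7)) = (9,10) ∈ E(G2) ✓
  (0,8) → (φ(0),φ(8)) = (3,10) ∈ E(G2) ✓
  (0,9) → (φ(0),φ(9)) = (4,10) ∈ E(G2) ✓
  (0,11) → (φ(0),φ(11)) = (7,10) ∈ E(G2) ✓
  (1,3) → (φ(1),φ(3)) = (2,8) ∈ E(G2) ✓
  (1,7) → (φ(1),φ(7)) = (8,9) ∈ E(G2) ✓
  (1,8) → (φ(1),φ(8)) = (3,8) ∈ E(G2) ✓
  (1,11) → (φ(1),φ(11)) = (7,8) ∈ E(G2) ✓
  (2,3) → (φ(2),φ(3)) = (1,2) ∈ E(G2) ✓
  (2,4) → (φ(2),φ(4)) = (1,11) ∈ E(G2) ✓
  (2,5) → (φ(2),φ(5)) = (0,1) ∈ E(G2) ✓
  (2,7) → (φ(2),φ(7)) = (1,9) ∈ E(G2) ✓
  (2,9) → (φ(2),φ(9)) = (1,4) ∈ E(G2) ✓
  (2,10) → (φ(2),φ(10)) = (1,6) ∈ E(G2) ✓
  (2,11) → (φ(2),φ(11)) = (1,7) ∈ E(G2) ✓
  (3,5) → (φ(3),φ(5)) = (0,2) ∈ E(G2) ✓
  (3,7) → (φ(3),φ(7)) = (2,9) ∈ E(G2) ✓
  (3,8) → (φ(3),φ(8)) = (2,3) ∈ E(G2) ✓
  (3,11) → (φ(3),φ(11)) = (2,7) ∈ E(G2) ✓
  (4,5) → (φ(4),φ(5)) = (0,11) ∈ E(G2) ✓
  (4,6) → (φ(4),φ(6)) = (5,11) ∈ E(G2) ✓
  (4,7) → (φ(4),φ(7)) = (9,11) ∈ E(G2) ✓
  (4,8) → (φ(4),φ(8)) = (3,11) ∈ E(G2) ✓
  (4,9) → (φ(4),φ(9)) = (4,11) ∈ E(G2) ✓
  (4,11) → (φ(4),φ(11)) = (7,11) ∈ E(G2) ✓
  (5,6) → (φ(5),φ(6)) = (0,5) ∈ E(G2) ✓
  (5,10) → (φ(5),φ(10)) = (0,6) ∈ E(G2) ✓
  (6,7) → (φ(6),φ(7)) = (5,9) ∈ E(G2) ✓
  (6,9) → (φ(6),φ(9)) = (4,5) ∈ E(G2) ✓
  (6,10) → (φ(6),φ(10)) = (5,6) ∈ E(G2) ✓
  (6,11) → (φ(6),φ(11)) = (5,7) ∈ E(G2) ✓
  (7,8) → (φ(7),φ(8)) = (3,9) ∈ E(G2) ✓
  (7,9) → (φ(7),φ(9)) = (4,9) ∈ E(G2) ✓
  (7,10) → (φ(7),φ(10)) = (6,9) ∈ E(G2) ✓
  (7,11) → (φ(7),φ(11)) = (7,9) ∈ E(G2) ✓
  (8,9) → (φ(8),φ(9)) = (3,4) ∈ E(G2) ✓
  (8,11) → (φ(8),φ(11)) = (3,7) ∈ E(G2) ✓
  (9,10) → (φ(9),φ(10)) = (4,6) ∈ E(G2) ✓
  (10,11) → (φ(10),φ(11)) = (6,7) ∈ E(G2) ✓
All 42 edges of G1 map to edges of G2, and |E(G1)| = |E(G2)| = 42, so φ is a bijection on edges as well as vertices. Hence G1 ≅ G2.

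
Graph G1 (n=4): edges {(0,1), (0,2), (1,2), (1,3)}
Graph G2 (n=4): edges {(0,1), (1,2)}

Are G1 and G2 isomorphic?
No, not isomorphic

The graphs are NOT isomorphic.

Counting triangles (3-cliques): G1 has 1, G2 has 0.
Triangle count is an isomorphism invariant, so differing triangle counts rule out isomorphism.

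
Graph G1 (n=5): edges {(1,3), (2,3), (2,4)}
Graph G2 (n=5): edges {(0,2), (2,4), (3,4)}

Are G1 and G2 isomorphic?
Yes, isomorphic

The graphs are isomorphic.
One valid mapping φ: V(G1) → V(G2): 0→1, 1→3, 2→2, 3→4, 4→0

Verify φ preserves adjacency — for each edge of G1, its image is an edge of G2:
  (1,3) → (φ(1),φ(3)) = (3,4) ∈ E(G2) ✓
  (2,3) → (φ(2),φ(3)) = (2,4) ∈ E(G2) ✓
  (2,4) → (φ(2),φ(4)) = (0,2) ∈ E(G2) ✓
All 3 edges of G1 map to edges of G2, and |E(G1)| = |E(G2)| = 3, so φ is a bijection on edges as well as vertices. Hence G1 ≅ G2.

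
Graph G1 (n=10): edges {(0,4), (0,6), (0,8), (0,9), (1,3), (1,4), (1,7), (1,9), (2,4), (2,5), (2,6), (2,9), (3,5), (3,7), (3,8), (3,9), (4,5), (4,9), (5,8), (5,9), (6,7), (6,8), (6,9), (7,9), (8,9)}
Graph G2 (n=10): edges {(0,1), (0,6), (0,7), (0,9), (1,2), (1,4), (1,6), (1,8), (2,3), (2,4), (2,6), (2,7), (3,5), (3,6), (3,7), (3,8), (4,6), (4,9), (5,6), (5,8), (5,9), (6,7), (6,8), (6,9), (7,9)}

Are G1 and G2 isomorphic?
Yes, isomorphic

The graphs are isomorphic.
One valid mapping φ: V(G1) → V(G2): 0→4, 1→5, 2→0, 3→3, 4→9, 5→7, 6→1, 7→8, 8→2, 9→6

Verify φ preserves adjacency — for each edge of G1, its image is an edge of G2:
  (0,4) → (φ(0),φ(4)) = (4,9) ∈ E(G2) ✓
  (0,6) → (φ(0),φ(6)) = (1,4) ∈ E(G2) ✓
  (0,8) → (φ(0),φ(8)) = (2,4) ∈ E(G2) ✓
  (0,9) → (φ(0),φ(9)) = (4,6) ∈ E(G2) ✓
  (1,3) → (φ(1),φ(3)) = (3,5) ∈ E(G2) ✓
  (1,4) → (φ(1),φ(4)) = (5,9) ∈ E(G2) ✓
  (1,7) → (φ(1),φ(7)) = (5,8) ∈ E(G2) ✓
  (1,9) → (φ(1),φ(9)) = (5,6) ∈ E(G2) ✓
  (2,4) → (φ(2),φ(4)) = (0,9) ∈ E(G2) ✓
  (2,5) → (φ(2),φ(5)) = (0,7) ∈ E(G2) ✓
  (2,6) → (φ(2),φ(6)) = (0,1) ∈ E(G2) ✓
  (2,9) → (φ(2),φ(9)) = (0,6) ∈ E(G2) ✓
  (3,5) → (φ(3),φ(5)) = (3,7) ∈ E(G2) ✓
  (3,7) → (φ(3),φ(7)) = (3,8) ∈ E(G2) ✓
  (3,8) → (φ(3),φ(8)) = (2,3) ∈ E(G2) ✓
  (3,9) → (φ(3),φ(9)) = (3,6) ∈ E(G2) ✓
  (4,5) → (φ(4),φ(5)) = (7,9) ∈ E(G2) ✓
  (4,9) → (φ(4),φ(9)) = (6,9) ∈ E(G2) ✓
  (5,8) → (φ(5),φ(8)) = (2,7) ∈ E(G2) ✓
  (5,9) → (φ(5),φ(9)) = (6,7) ∈ E(G2) ✓
  (6,7) → (φ(6),φ(7)) = (1,8) ∈ E(G2) ✓
  (6,8) → (φ(6),φ(8)) = (1,2) ∈ E(G2) ✓
  (6,9) → (φ(6),φ(9)) = (1,6) ∈ E(G2) ✓
  (7,9) → (φ(7),φ(9)) = (6,8) ∈ E(G2) ✓
  (8,9) → (φ(8),φ(9)) = (2,6) ∈ E(G2) ✓
All 25 edges of G1 map to edges of G2, and |E(G1)| = |E(G2)| = 25, so φ is a bijection on edges as well as vertices. Hence G1 ≅ G2.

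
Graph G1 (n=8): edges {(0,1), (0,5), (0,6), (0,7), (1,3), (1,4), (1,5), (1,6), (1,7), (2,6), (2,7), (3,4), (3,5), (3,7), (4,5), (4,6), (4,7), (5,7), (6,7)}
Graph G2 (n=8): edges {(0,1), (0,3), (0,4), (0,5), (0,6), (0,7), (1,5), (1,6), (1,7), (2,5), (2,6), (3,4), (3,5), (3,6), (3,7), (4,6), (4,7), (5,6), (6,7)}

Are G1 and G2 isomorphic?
Yes, isomorphic

The graphs are isomorphic.
One valid mapping φ: V(G1) → V(G2): 0→1, 1→0, 2→2, 3→4, 4→3, 5→7, 6→5, 7→6

Verify φ preserves adjacency — for each edge of G1, its image is an edge of G2:
  (0,1) → (φ(0),φ(1)) = (0,1) ∈ E(G2) ✓
  (0,5) → (φ(0),φ(5)) = (1,7) ∈ E(G2) ✓
  (0,6) → (φ(0),φ(6)) = (1,5) ∈ E(G2) ✓
  (0,7) → (φ(0),φ(7)) = (1,6) ∈ E(G2) ✓
  (1,3) → (φ(1),φ(3)) = (0,4) ∈ E(G2) ✓
  (1,4) → (φ(1),φ(4)) = (0,3) ∈ E(G2) ✓
  (1,5) → (φ(1),φ(5)) = (0,7) ∈ E(G2) ✓
  (1,6) → (φ(1),φ(6)) = (0,5) ∈ E(G2) ✓
  (1,7) → (φ(1),φ(7)) = (0,6) ∈ E(G2) ✓
  (2,6) → (φ(2),φ(6)) = (2,5) ∈ E(G2) ✓
  (2,7) → (φ(2),φ(7)) = (2,6) ∈ E(G2) ✓
  (3,4) → (φ(3),φ(4)) = (3,4) ∈ E(G2) ✓
  (3,5) → (φ(3),φ(5)) = (4,7) ∈ E(G2) ✓
  (3,7) → (φ(3),φ(7)) = (4,6) ∈ E(G2) ✓
  (4,5) → (φ(4),φ(5)) = (3,7) ∈ E(G2) ✓
  (4,6) → (φ(4),φ(6)) = (3,5) ∈ E(G2) ✓
  (4,7) → (φ(4),φ(7)) = (3,6) ∈ E(G2) ✓
  (5,7) → (φ(5),φ(7)) = (6,7) ∈ E(G2) ✓
  (6,7) → (φ(6),φ(7)) = (5,6) ∈ E(G2) ✓
All 19 edges of G1 map to edges of G2, and |E(G1)| = |E(G2)| = 19, so φ is a bijection on edges as well as vertices. Hence G1 ≅ G2.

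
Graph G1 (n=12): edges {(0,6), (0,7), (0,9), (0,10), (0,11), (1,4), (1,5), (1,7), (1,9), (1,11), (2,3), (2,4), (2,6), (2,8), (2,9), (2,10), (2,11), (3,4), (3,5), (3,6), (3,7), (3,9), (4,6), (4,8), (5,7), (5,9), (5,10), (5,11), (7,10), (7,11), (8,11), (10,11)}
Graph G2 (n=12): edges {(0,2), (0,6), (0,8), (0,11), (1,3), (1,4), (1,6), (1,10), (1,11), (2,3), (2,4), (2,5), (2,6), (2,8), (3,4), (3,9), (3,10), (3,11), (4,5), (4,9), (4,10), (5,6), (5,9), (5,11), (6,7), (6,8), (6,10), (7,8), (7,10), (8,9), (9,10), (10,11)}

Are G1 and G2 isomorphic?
Yes, isomorphic

The graphs are isomorphic.
One valid mapping φ: V(G1) → V(G2): 0→11, 1→9, 2→6, 3→2, 4→8, 5→4, 6→0, 7→3, 8→7, 9→5, 10→1, 11→10

Verify φ preserves adjacency — for each edge of G1, its image is an edge of G2:
  (0,6) → (φ(0),φ(6)) = (0,11) ∈ E(G2) ✓
  (0,7) → (φ(0),φ(7)) = (3,11) ∈ E(G2) ✓
  (0,9) → (φ(0),φ(9)) = (5,11) ∈ E(G2) ✓
  (0,10) → (φ(0),φ(10)) = (1,11) ∈ E(G2) ✓
  (0,11) → (φ(0),φ(11)) = (10,11) ∈ E(G2) ✓
  (1,4) → (φ(1),φ(4)) = (8,9) ∈ E(G2) ✓
  (1,5) → (φ(1),φ(5)) = (4,9) ∈ E(G2) ✓
  (1,7) → (φ(1),φ(7)) = (3,9) ∈ E(G2) ✓
  (1,9) → (φ(1),φ(9)) = (5,9) ∈ E(G2) ✓
  (1,11) → (φ(1),φ(11)) = (9,10) ∈ E(G2) ✓
  (2,3) → (φ(2),φ(3)) = (2,6) ∈ E(G2) ✓
  (2,4) → (φ(2),φ(4)) = (6,8) ∈ E(G2) ✓
  (2,6) → (φ(2),φ(6)) = (0,6) ∈ E(G2) ✓
  (2,8) → (φ(2),φ(8)) = (6,7) ∈ E(G2) ✓
  (2,9) → (φ(2),φ(9)) = (5,6) ∈ E(G2) ✓
  (2,10) → (φ(2),φ(10)) = (1,6) ∈ E(G2) ✓
  (2,11) → (φ(2),φ(11)) = (6,10) ∈ E(G2) ✓
  (3,4) → (φ(3),φ(4)) = (2,8) ∈ E(G2) ✓
  (3,5) → (φ(3),φ(5)) = (2,4) ∈ E(G2) ✓
  (3,6) → (φ(3),φ(6)) = (0,2) ∈ E(G2) ✓
  (3,7) → (φ(3),φ(7)) = (2,3) ∈ E(G2) ✓
  (3,9) → (φ(3),φ(9)) = (2,5) ∈ E(G2) ✓
  (4,6) → (φ(4),φ(6)) = (0,8) ∈ E(G2) ✓
  (4,8) → (φ(4),φ(8)) = (7,8) ∈ E(G2) ✓
  (5,7) → (φ(5),φ(7)) = (3,4) ∈ E(G2) ✓
  (5,9) → (φ(5),φ(9)) = (4,5) ∈ E(G2) ✓
  (5,10) → (φ(5),φ(10)) = (1,4) ∈ E(G2) ✓
  (5,11) → (φ(5),φ(11)) = (4,10) ∈ E(G2) ✓
  (7,10) → (φ(7),φ(10)) = (1,3) ∈ E(G2) ✓
  (7,11) → (φ(7),φ(11)) = (3,10) ∈ E(G2) ✓
  (8,11) → (φ(8),φ(11)) = (7,10) ∈ E(G2) ✓
  (10,11) → (φ(10),φ(11)) = (1,10) ∈ E(G2) ✓
All 32 edges of G1 map to edges of G2, and |E(G1)| = |E(G2)| = 32, so φ is a bijection on edges as well as vertices. Hence G1 ≅ G2.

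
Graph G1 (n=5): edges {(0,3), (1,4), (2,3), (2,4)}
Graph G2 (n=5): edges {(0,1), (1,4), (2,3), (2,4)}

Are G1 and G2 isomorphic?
Yes, isomorphic

The graphs are isomorphic.
One valid mapping φ: V(G1) → V(G2): 0→0, 1→3, 2→4, 3→1, 4→2

Verify φ preserves adjacency — for each edge of G1, its image is an edge of G2:
  (0,3) → (φ(0),φ(3)) = (0,1) ∈ E(G2) ✓
  (1,4) → (φ(1),φ(4)) = (2,3) ∈ E(G2) ✓
  (2,3) → (φ(2),φ(3)) = (1,4) ∈ E(G2) ✓
  (2,4) → (φ(2),φ(4)) = (2,4) ∈ E(G2) ✓
All 4 edges of G1 map to edges of G2, and |E(G1)| = |E(G2)| = 4, so φ is a bijection on edges as well as vertices. Hence G1 ≅ G2.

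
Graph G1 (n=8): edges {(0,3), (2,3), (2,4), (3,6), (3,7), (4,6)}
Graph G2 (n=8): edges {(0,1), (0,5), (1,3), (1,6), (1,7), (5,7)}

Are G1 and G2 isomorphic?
Yes, isomorphic

The graphs are isomorphic.
One valid mapping φ: V(G1) → V(G2): 0→6, 1→4, 2→7, 3→1, 4→5, 5→2, 6→0, 7→3

Verify φ preserves adjacency — for each edge of G1, its image is an edge of G2:
  (0,3) → (φ(0),φ(3)) = (1,6) ∈ E(G2) ✓
  (2,3) → (φ(2),φ(3)) = (1,7) ∈ E(G2) ✓
  (2,4) → (φ(2),φ(4)) = (5,7) ∈ E(G2) ✓
  (3,6) → (φ(3),φ(6)) = (0,1) ∈ E(G2) ✓
  (3,7) → (φ(3),φ(7)) = (1,3) ∈ E(G2) ✓
  (4,6) → (φ(4),φ(6)) = (0,5) ∈ E(G2) ✓
All 6 edges of G1 map to edges of G2, and |E(G1)| = |E(G2)| = 6, so φ is a bijection on edges as well as vertices. Hence G1 ≅ G2.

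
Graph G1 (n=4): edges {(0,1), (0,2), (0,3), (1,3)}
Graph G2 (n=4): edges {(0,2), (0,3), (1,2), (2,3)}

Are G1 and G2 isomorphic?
Yes, isomorphic

The graphs are isomorphic.
One valid mapping φ: V(G1) → V(G2): 0→2, 1→3, 2→1, 3→0

Verify φ preserves adjacency — for each edge of G1, its image is an edge of G2:
  (0,1) → (φ(0),φ(1)) = (2,3) ∈ E(G2) ✓
  (0,2) → (φ(0),φ(2)) = (1,2) ∈ E(G2) ✓
  (0,3) → (φ(0),φ(3)) = (0,2) ∈ E(G2) ✓
  (1,3) → (φ(1),φ(3)) = (0,3) ∈ E(G2) ✓
All 4 edges of G1 map to edges of G2, and |E(G1)| = |E(G2)| = 4, so φ is a bijection on edges as well as vertices. Hence G1 ≅ G2.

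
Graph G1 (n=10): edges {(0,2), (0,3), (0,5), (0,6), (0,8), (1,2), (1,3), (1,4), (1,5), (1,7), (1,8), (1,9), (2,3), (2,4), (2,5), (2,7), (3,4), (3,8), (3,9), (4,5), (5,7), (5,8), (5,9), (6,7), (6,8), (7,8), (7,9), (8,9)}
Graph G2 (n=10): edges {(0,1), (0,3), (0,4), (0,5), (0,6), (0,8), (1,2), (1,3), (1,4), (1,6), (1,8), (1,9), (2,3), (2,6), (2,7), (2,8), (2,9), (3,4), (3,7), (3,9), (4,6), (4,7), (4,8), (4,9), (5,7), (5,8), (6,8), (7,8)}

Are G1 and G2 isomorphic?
Yes, isomorphic

The graphs are isomorphic.
One valid mapping φ: V(G1) → V(G2): 0→7, 1→1, 2→3, 3→2, 4→9, 5→4, 6→5, 7→0, 8→8, 9→6

Verify φ preserves adjacency — for each edge of G1, its image is an edge of G2:
  (0,2) → (φ(0),φ(2)) = (3,7) ∈ E(G2) ✓
  (0,3) → (φ(0),φ(3)) = (2,7) ∈ E(G2) ✓
  (0,5) → (φ(0),φ(5)) = (4,7) ∈ E(G2) ✓
  (0,6) → (φ(0),φ(6)) = (5,7) ∈ E(G2) ✓
  (0,8) → (φ(0),φ(8)) = (7,8) ∈ E(G2) ✓
  (1,2) → (φ(1),φ(2)) = (1,3) ∈ E(G2) ✓
  (1,3) → (φ(1),φ(3)) = (1,2) ∈ E(G2) ✓
  (1,4) → (φ(1),φ(4)) = (1,9) ∈ E(G2) ✓
  (1,5) → (φ(1),φ(5)) = (1,4) ∈ E(G2) ✓
  (1,7) → (φ(1),φ(7)) = (0,1) ∈ E(G2) ✓
  (1,8) → (φ(1),φ(8)) = (1,8) ∈ E(G2) ✓
  (1,9) → (φ(1),φ(9)) = (1,6) ∈ E(G2) ✓
  (2,3) → (φ(2),φ(3)) = (2,3) ∈ E(G2) ✓
  (2,4) → (φ(2),φ(4)) = (3,9) ∈ E(G2) ✓
  (2,5) → (φ(2),φ(5)) = (3,4) ∈ E(G2) ✓
  (2,7) → (φ(2),φ(7)) = (0,3) ∈ E(G2) ✓
  (3,4) → (φ(3),φ(4)) = (2,9) ∈ E(G2) ✓
  (3,8) → (φ(3),φ(8)) = (2,8) ∈ E(G2) ✓
  (3,9) → (φ(3),φ(9)) = (2,6) ∈ E(G2) ✓
  (4,5) → (φ(4),φ(5)) = (4,9) ∈ E(G2) ✓
  (5,7) → (φ(5),φ(7)) = (0,4) ∈ E(G2) ✓
  (5,8) → (φ(5),φ(8)) = (4,8) ∈ E(G2) ✓
  (5,9) → (φ(5),φ(9)) = (4,6) ∈ E(G2) ✓
  (6,7) → (φ(6),φ(7)) = (0,5) ∈ E(G2) ✓
  (6,8) → (φ(6),φ(8)) = (5,8) ∈ E(G2) ✓
  (7,8) → (φ(7),φ(8)) = (0,8) ∈ E(G2) ✓
  (7,9) → (φ(7),φ(9)) = (0,6) ∈ E(G2) ✓
  (8,9) → (φ(8),φ(9)) = (6,8) ∈ E(G2) ✓
All 28 edges of G1 map to edges of G2, and |E(G1)| = |E(G2)| = 28, so φ is a bijection on edges as well as vertices. Hence G1 ≅ G2.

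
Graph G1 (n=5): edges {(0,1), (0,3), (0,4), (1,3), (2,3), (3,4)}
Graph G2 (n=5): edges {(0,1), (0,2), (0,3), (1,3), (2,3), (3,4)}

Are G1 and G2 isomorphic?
Yes, isomorphic

The graphs are isomorphic.
One valid mapping φ: V(G1) → V(G2): 0→0, 1→2, 2→4, 3→3, 4→1

Verify φ preserves adjacency — for each edge of G1, its image is an edge of G2:
  (0,1) → (φ(0),φ(1)) = (0,2) ∈ E(G2) ✓
  (0,3) → (φ(0),φ(3)) = (0,3) ∈ E(G2) ✓
  (0,4) → (φ(0),φ(4)) = (0,1) ∈ E(G2) ✓
  (1,3) → (φ(1),φ(3)) = (2,3) ∈ E(G2) ✓
  (2,3) → (φ(2),φ(3)) = (3,4) ∈ E(G2) ✓
  (3,4) → (φ(3),φ(4)) = (1,3) ∈ E(G2) ✓
All 6 edges of G1 map to edges of G2, and |E(G1)| = |E(G2)| = 6, so φ is a bijection on edges as well as vertices. Hence G1 ≅ G2.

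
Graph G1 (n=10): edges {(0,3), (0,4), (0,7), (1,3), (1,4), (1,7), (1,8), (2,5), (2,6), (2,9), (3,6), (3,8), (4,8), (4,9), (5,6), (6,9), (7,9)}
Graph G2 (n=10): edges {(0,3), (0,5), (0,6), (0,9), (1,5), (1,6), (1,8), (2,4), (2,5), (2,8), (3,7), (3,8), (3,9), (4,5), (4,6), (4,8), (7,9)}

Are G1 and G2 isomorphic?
Yes, isomorphic

The graphs are isomorphic.
One valid mapping φ: V(G1) → V(G2): 0→1, 1→4, 2→9, 3→8, 4→5, 5→7, 6→3, 7→6, 8→2, 9→0

Verify φ preserves adjacency — for each edge of G1, its image is an edge of G2:
  (0,3) → (φ(0),φ(3)) = (1,8) ∈ E(G2) ✓
  (0,4) → (φ(0),φ(4)) = (1,5) ∈ E(G2) ✓
  (0,7) → (φ(0),φ(7)) = (1,6) ∈ E(G2) ✓
  (1,3) → (φ(1),φ(3)) = (4,8) ∈ E(G2) ✓
  (1,4) → (φ(1),φ(4)) = (4,5) ∈ E(G2) ✓
  (1,7) → (φ(1),φ(7)) = (4,6) ∈ E(G2) ✓
  (1,8) → (φ(1),φ(8)) = (2,4) ∈ E(G2) ✓
  (2,5) → (φ(2),φ(5)) = (7,9) ∈ E(G2) ✓
  (2,6) → (φ(2),φ(6)) = (3,9) ∈ E(G2) ✓
  (2,9) → (φ(2),φ(9)) = (0,9) ∈ E(G2) ✓
  (3,6) → (φ(3),φ(6)) = (3,8) ∈ E(G2) ✓
  (3,8) → (φ(3),φ(8)) = (2,8) ∈ E(G2) ✓
  (4,8) → (φ(4),φ(8)) = (2,5) ∈ E(G2) ✓
  (4,9) → (φ(4),φ(9)) = (0,5) ∈ E(G2) ✓
  (5,6) → (φ(5),φ(6)) = (3,7) ∈ E(G2) ✓
  (6,9) → (φ(6),φ(9)) = (0,3) ∈ E(G2) ✓
  (7,9) → (φ(7),φ(9)) = (0,6) ∈ E(G2) ✓
All 17 edges of G1 map to edges of G2, and |E(G1)| = |E(G2)| = 17, so φ is a bijection on edges as well as vertices. Hence G1 ≅ G2.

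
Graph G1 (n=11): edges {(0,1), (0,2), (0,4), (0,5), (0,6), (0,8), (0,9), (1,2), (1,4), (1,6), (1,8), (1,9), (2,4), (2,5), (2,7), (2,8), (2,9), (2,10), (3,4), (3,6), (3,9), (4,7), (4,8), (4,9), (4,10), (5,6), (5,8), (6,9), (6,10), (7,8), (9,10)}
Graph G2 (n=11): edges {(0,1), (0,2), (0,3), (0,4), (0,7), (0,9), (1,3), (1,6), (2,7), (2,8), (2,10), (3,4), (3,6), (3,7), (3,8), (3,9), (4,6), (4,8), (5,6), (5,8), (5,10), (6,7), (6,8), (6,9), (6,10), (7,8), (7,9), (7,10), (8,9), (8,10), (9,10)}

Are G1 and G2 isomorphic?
Yes, isomorphic

The graphs are isomorphic.
One valid mapping φ: V(G1) → V(G2): 0→7, 1→9, 2→8, 3→1, 4→6, 5→2, 6→0, 7→5, 8→10, 9→3, 10→4

Verify φ preserves adjacency — for each edge of G1, its image is an edge of G2:
  (0,1) → (φ(0),φ(1)) = (7,9) ∈ E(G2) ✓
  (0,2) → (φ(0),φ(2)) = (7,8) ∈ E(G2) ✓
  (0,4) → (φ(0),φ(4)) = (6,7) ∈ E(G2) ✓
  (0,5) → (φ(0),φ(5)) = (2,7) ∈ E(G2) ✓
  (0,6) → (φ(0),φ(6)) = (0,7) ∈ E(G2) ✓
  (0,8) → (φ(0),φ(8)) = (7,10) ∈ E(G2) ✓
  (0,9) → (φ(0),φ(9)) = (3,7) ∈ E(G2) ✓
  (1,2) → (φ(1),φ(2)) = (8,9) ∈ E(G2) ✓
  (1,4) → (φ(1),φ(4)) = (6,9) ∈ E(G2) ✓
  (1,6) → (φ(1),φ(6)) = (0,9) ∈ E(G2) ✓
  (1,8) → (φ(1),φ(8)) = (9,10) ∈ E(G2) ✓
  (1,9) → (φ(1),φ(9)) = (3,9) ∈ E(G2) ✓
  (2,4) → (φ(2),φ(4)) = (6,8) ∈ E(G2) ✓
  (2,5) → (φ(2),φ(5)) = (2,8) ∈ E(G2) ✓
  (2,7) → (φ(2),φ(7)) = (5,8) ∈ E(G2) ✓
  (2,8) → (φ(2),φ(8)) = (8,10) ∈ E(G2) ✓
  (2,9) → (φ(2),φ(9)) = (3,8) ∈ E(G2) ✓
  (2,10) → (φ(2),φ(10)) = (4,8) ∈ E(G2) ✓
  (3,4) → (φ(3),φ(4)) = (1,6) ∈ E(G2) ✓
  (3,6) → (φ(3),φ(6)) = (0,1) ∈ E(G2) ✓
  (3,9) → (φ(3),φ(9)) = (1,3) ∈ E(G2) ✓
  (4,7) → (φ(4),φ(7)) = (5,6) ∈ E(G2) ✓
  (4,8) → (φ(4),φ(8)) = (6,10) ∈ E(G2) ✓
  (4,9) → (φ(4),φ(9)) = (3,6) ∈ E(G2) ✓
  (4,10) → (φ(4),φ(10)) = (4,6) ∈ E(G2) ✓
  (5,6) → (φ(5),φ(6)) = (0,2) ∈ E(G2) ✓
  (5,8) → (φ(5),φ(8)) = (2,10) ∈ E(G2) ✓
  (6,9) → (φ(6),φ(9)) = (0,3) ∈ E(G2) ✓
  (6,10) → (φ(6),φ(10)) = (0,4) ∈ E(G2) ✓
  (7,8) → (φ(7),φ(8)) = (5,10) ∈ E(G2) ✓
  (9,10) → (φ(9),φ(10)) = (3,4) ∈ E(G2) ✓
All 31 edges of G1 map to edges of G2, and |E(G1)| = |E(G2)| = 31, so φ is a bijection on edges as well as vertices. Hence G1 ≅ G2.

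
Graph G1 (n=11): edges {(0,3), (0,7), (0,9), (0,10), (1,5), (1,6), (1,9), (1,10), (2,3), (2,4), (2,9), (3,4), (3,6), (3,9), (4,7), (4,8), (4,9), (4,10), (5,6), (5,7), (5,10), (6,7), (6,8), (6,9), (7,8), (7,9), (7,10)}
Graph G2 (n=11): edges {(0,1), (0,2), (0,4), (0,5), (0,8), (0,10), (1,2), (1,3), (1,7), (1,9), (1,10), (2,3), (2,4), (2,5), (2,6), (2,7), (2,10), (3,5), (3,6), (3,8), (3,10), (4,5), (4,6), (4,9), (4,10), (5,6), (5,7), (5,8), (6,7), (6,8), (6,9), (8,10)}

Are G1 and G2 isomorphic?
No, not isomorphic

The graphs are NOT isomorphic.

Counting triangles (3-cliques): G1 has 18, G2 has 30.
Triangle count is an isomorphism invariant, so differing triangle counts rule out isomorphism.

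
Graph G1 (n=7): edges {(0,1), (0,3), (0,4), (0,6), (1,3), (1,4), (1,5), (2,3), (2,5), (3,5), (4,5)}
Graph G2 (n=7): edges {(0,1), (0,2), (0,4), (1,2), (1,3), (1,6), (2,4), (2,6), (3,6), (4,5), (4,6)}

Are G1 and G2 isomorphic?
Yes, isomorphic

The graphs are isomorphic.
One valid mapping φ: V(G1) → V(G2): 0→4, 1→2, 2→3, 3→6, 4→0, 5→1, 6→5

Verify φ preserves adjacency — for each edge of G1, its image is an edge of G2:
  (0,1) → (φ(0),φ(1)) = (2,4) ∈ E(G2) ✓
  (0,3) → (φ(0),φ(3)) = (4,6) ∈ E(G2) ✓
  (0,4) → (φ(0),φ(4)) = (0,4) ∈ E(G2) ✓
  (0,6) → (φ(0),φ(6)) = (4,5) ∈ E(G2) ✓
  (1,3) → (φ(1),φ(3)) = (2,6) ∈ E(G2) ✓
  (1,4) → (φ(1),φ(4)) = (0,2) ∈ E(G2) ✓
  (1,5) → (φ(1),φ(5)) = (1,2) ∈ E(G2) ✓
  (2,3) → (φ(2),φ(3)) = (3,6) ∈ E(G2) ✓
  (2,5) → (φ(2),φ(5)) = (1,3) ∈ E(G2) ✓
  (3,5) → (φ(3),φ(5)) = (1,6) ∈ E(G2) ✓
  (4,5) → (φ(4),φ(5)) = (0,1) ∈ E(G2) ✓
All 11 edges of G1 map to edges of G2, and |E(G1)| = |E(G2)| = 11, so φ is a bijection on edges as well as vertices. Hence G1 ≅ G2.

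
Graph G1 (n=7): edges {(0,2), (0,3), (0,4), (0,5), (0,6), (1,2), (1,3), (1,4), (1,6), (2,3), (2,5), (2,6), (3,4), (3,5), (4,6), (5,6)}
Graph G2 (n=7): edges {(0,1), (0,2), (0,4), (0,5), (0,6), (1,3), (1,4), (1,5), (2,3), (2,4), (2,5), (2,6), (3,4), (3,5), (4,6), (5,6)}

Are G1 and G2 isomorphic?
Yes, isomorphic

The graphs are isomorphic.
One valid mapping φ: V(G1) → V(G2): 0→0, 1→3, 2→2, 3→4, 4→1, 5→6, 6→5

Verify φ preserves adjacency — for each edge of G1, its image is an edge of G2:
  (0,2) → (φ(0),φ(2)) = (0,2) ∈ E(G2) ✓
  (0,3) → (φ(0),φ(3)) = (0,4) ∈ E(G2) ✓
  (0,4) → (φ(0),φ(4)) = (0,1) ∈ E(G2) ✓
  (0,5) → (φ(0),φ(5)) = (0,6) ∈ E(G2) ✓
  (0,6) → (φ(0),φ(6)) = (0,5) ∈ E(G2) ✓
  (1,2) → (φ(1),φ(2)) = (2,3) ∈ E(G2) ✓
  (1,3) → (φ(1),φ(3)) = (3,4) ∈ E(G2) ✓
  (1,4) → (φ(1),φ(4)) = (1,3) ∈ E(G2) ✓
  (1,6) → (φ(1),φ(6)) = (3,5) ∈ E(G2) ✓
  (2,3) → (φ(2),φ(3)) = (2,4) ∈ E(G2) ✓
  (2,5) → (φ(2),φ(5)) = (2,6) ∈ E(G2) ✓
  (2,6) → (φ(2),φ(6)) = (2,5) ∈ E(G2) ✓
  (3,4) → (φ(3),φ(4)) = (1,4) ∈ E(G2) ✓
  (3,5) → (φ(3),φ(5)) = (4,6) ∈ E(G2) ✓
  (4,6) → (φ(4),φ(6)) = (1,5) ∈ E(G2) ✓
  (5,6) → (φ(5),φ(6)) = (5,6) ∈ E(G2) ✓
All 16 edges of G1 map to edges of G2, and |E(G1)| = |E(G2)| = 16, so φ is a bijection on edges as well as vertices. Hence G1 ≅ G2.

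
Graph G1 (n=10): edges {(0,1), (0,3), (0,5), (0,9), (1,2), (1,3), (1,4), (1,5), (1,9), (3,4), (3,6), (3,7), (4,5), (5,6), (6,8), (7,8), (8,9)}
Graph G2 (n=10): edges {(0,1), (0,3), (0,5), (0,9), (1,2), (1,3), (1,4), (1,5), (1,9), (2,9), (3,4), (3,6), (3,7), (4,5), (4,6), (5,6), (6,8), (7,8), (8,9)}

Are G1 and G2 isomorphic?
No, not isomorphic

The graphs are NOT isomorphic.

Counting edges: G1 has 17 edge(s); G2 has 19 edge(s).
Edge count is an isomorphism invariant (a bijection on vertices induces a bijection on edges), so differing edge counts rule out isomorphism.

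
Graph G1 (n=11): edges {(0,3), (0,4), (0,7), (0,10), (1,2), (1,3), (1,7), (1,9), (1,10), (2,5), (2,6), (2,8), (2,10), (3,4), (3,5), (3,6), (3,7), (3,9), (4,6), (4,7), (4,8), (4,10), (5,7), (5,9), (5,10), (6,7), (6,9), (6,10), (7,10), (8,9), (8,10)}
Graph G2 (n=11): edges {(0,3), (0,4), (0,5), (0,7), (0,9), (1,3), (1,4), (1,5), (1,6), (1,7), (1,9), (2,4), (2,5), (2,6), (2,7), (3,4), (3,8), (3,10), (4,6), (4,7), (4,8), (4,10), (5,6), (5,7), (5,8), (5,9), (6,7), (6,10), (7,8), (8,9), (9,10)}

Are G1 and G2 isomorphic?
Yes, isomorphic

The graphs are isomorphic.
One valid mapping φ: V(G1) → V(G2): 0→2, 1→8, 2→3, 3→5, 4→6, 5→0, 6→1, 7→7, 8→10, 9→9, 10→4

Verify φ preserves adjacency — for each edge of G1, its image is an edge of G2:
  (0,3) → (φ(0),φ(3)) = (2,5) ∈ E(G2) ✓
  (0,4) → (φ(0),φ(4)) = (2,6) ∈ E(G2) ✓
  (0,7) → (φ(0),φ(7)) = (2,7) ∈ E(G2) ✓
  (0,10) → (φ(0),φ(10)) = (2,4) ∈ E(G2) ✓
  (1,2) → (φ(1),φ(2)) = (3,8) ∈ E(G2) ✓
  (1,3) → (φ(1),φ(3)) = (5,8) ∈ E(G2) ✓
  (1,7) → (φ(1),φ(7)) = (7,8) ∈ E(G2) ✓
  (1,9) → (φ(1),φ(9)) = (8,9) ∈ E(G2) ✓
  (1,10) → (φ(1),φ(10)) = (4,8) ∈ E(G2) ✓
  (2,5) → (φ(2),φ(5)) = (0,3) ∈ E(G2) ✓
  (2,6) → (φ(2),φ(6)) = (1,3) ∈ E(G2) ✓
  (2,8) → (φ(2),φ(8)) = (3,10) ∈ E(G2) ✓
  (2,10) → (φ(2),φ(10)) = (3,4) ∈ E(G2) ✓
  (3,4) → (φ(3),φ(4)) = (5,6) ∈ E(G2) ✓
  (3,5) → (φ(3),φ(5)) = (0,5) ∈ E(G2) ✓
  (3,6) → (φ(3),φ(6)) = (1,5) ∈ E(G2) ✓
  (3,7) → (φ(3),φ(7)) = (5,7) ∈ E(G2) ✓
  (3,9) → (φ(3),φ(9)) = (5,9) ∈ E(G2) ✓
  (4,6) → (φ(4),φ(6)) = (1,6) ∈ E(G2) ✓
  (4,7) → (φ(4),φ(7)) = (6,7) ∈ E(G2) ✓
  (4,8) → (φ(4),φ(8)) = (6,10) ∈ E(G2) ✓
  (4,10) → (φ(4),φ(10)) = (4,6) ∈ E(G2) ✓
  (5,7) → (φ(5),φ(7)) = (0,7) ∈ E(G2) ✓
  (5,9) → (φ(5),φ(9)) = (0,9) ∈ E(G2) ✓
  (5,10) → (φ(5),φ(10)) = (0,4) ∈ E(G2) ✓
  (6,7) → (φ(6),φ(7)) = (1,7) ∈ E(G2) ✓
  (6,9) → (φ(6),φ(9)) = (1,9) ∈ E(G2) ✓
  (6,10) → (φ(6),φ(10)) = (1,4) ∈ E(G2) ✓
  (7,10) → (φ(7),φ(10)) = (4,7) ∈ E(G2) ✓
  (8,9) → (φ(8),φ(9)) = (9,10) ∈ E(G2) ✓
  (8,10) → (φ(8),φ(10)) = (4,10) ∈ E(G2) ✓
All 31 edges of G1 map to edges of G2, and |E(G1)| = |E(G2)| = 31, so φ is a bijection on edges as well as vertices. Hence G1 ≅ G2.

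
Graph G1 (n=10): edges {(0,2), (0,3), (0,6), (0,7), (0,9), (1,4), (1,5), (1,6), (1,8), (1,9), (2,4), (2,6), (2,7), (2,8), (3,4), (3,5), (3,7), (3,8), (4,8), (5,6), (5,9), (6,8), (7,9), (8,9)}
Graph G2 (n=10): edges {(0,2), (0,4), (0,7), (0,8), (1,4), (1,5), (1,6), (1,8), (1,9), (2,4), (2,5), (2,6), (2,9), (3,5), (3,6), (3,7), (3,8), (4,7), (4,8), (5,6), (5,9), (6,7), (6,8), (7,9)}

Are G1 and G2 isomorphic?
Yes, isomorphic

The graphs are isomorphic.
One valid mapping φ: V(G1) → V(G2): 0→4, 1→5, 2→8, 3→7, 4→3, 5→9, 6→1, 7→0, 8→6, 9→2

Verify φ preserves adjacency — for each edge of G1, its image is an edge of G2:
  (0,2) → (φ(0),φ(2)) = (4,8) ∈ E(G2) ✓
  (0,3) → (φ(0),φ(3)) = (4,7) ∈ E(G2) ✓
  (0,6) → (φ(0),φ(6)) = (1,4) ∈ E(G2) ✓
  (0,7) → (φ(0),φ(7)) = (0,4) ∈ E(G2) ✓
  (0,9) → (φ(0),φ(9)) = (2,4) ∈ E(G2) ✓
  (1,4) → (φ(1),φ(4)) = (3,5) ∈ E(G2) ✓
  (1,5) → (φ(1),φ(5)) = (5,9) ∈ E(G2) ✓
  (1,6) → (φ(1),φ(6)) = (1,5) ∈ E(G2) ✓
  (1,8) → (φ(1),φ(8)) = (5,6) ∈ E(G2) ✓
  (1,9) → (φ(1),φ(9)) = (2,5) ∈ E(G2) ✓
  (2,4) → (φ(2),φ(4)) = (3,8) ∈ E(G2) ✓
  (2,6) → (φ(2),φ(6)) = (1,8) ∈ E(G2) ✓
  (2,7) → (φ(2),φ(7)) = (0,8) ∈ E(G2) ✓
  (2,8) → (φ(2),φ(8)) = (6,8) ∈ E(G2) ✓
  (3,4) → (φ(3),φ(4)) = (3,7) ∈ E(G2) ✓
  (3,5) → (φ(3),φ(5)) = (7,9) ∈ E(G2) ✓
  (3,7) → (φ(3),φ(7)) = (0,7) ∈ E(G2) ✓
  (3,8) → (φ(3),φ(8)) = (6,7) ∈ E(G2) ✓
  (4,8) → (φ(4),φ(8)) = (3,6) ∈ E(G2) ✓
  (5,6) → (φ(5),φ(6)) = (1,9) ∈ E(G2) ✓
  (5,9) → (φ(5),φ(9)) = (2,9) ∈ E(G2) ✓
  (6,8) → (φ(6),φ(8)) = (1,6) ∈ E(G2) ✓
  (7,9) → (φ(7),φ(9)) = (0,2) ∈ E(G2) ✓
  (8,9) → (φ(8),φ(9)) = (2,6) ∈ E(G2) ✓
All 24 edges of G1 map to edges of G2, and |E(G1)| = |E(G2)| = 24, so φ is a bijection on edges as well as vertices. Hence G1 ≅ G2.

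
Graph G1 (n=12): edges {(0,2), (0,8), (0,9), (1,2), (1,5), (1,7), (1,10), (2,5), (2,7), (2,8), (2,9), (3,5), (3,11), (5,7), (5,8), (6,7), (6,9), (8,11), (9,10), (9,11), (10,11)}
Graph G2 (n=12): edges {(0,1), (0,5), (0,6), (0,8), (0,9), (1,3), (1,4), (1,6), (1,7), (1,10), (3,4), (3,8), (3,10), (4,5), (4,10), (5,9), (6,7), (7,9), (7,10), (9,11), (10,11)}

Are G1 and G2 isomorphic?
Yes, isomorphic

The graphs are isomorphic.
One valid mapping φ: V(G1) → V(G2): 0→6, 1→4, 2→1, 3→11, 4→2, 5→10, 6→8, 7→3, 8→7, 9→0, 10→5, 11→9

Verify φ preserves adjacency — for each edge of G1, its image is an edge of G2:
  (0,2) → (φ(0),φ(2)) = (1,6) ∈ E(G2) ✓
  (0,8) → (φ(0),φ(8)) = (6,7) ∈ E(G2) ✓
  (0,9) → (φ(0),φ(9)) = (0,6) ∈ E(G2) ✓
  (1,2) → (φ(1),φ(2)) = (1,4) ∈ E(G2) ✓
  (1,5) → (φ(1),φ(5)) = (4,10) ∈ E(G2) ✓
  (1,7) → (φ(1),φ(7)) = (3,4) ∈ E(G2) ✓
  (1,10) → (φ(1),φ(10)) = (4,5) ∈ E(G2) ✓
  (2,5) → (φ(2),φ(5)) = (1,10) ∈ E(G2) ✓
  (2,7) → (φ(2),φ(7)) = (1,3) ∈ E(G2) ✓
  (2,8) → (φ(2),φ(8)) = (1,7) ∈ E(G2) ✓
  (2,9) → (φ(2),φ(9)) = (0,1) ∈ E(G2) ✓
  (3,5) → (φ(3),φ(5)) = (10,11) ∈ E(G2) ✓
  (3,11) → (φ(3),φ(11)) = (9,11) ∈ E(G2) ✓
  (5,7) → (φ(5),φ(7)) = (3,10) ∈ E(G2) ✓
  (5,8) → (φ(5),φ(8)) = (7,10) ∈ E(G2) ✓
  (6,7) → (φ(6),φ(7)) = (3,8) ∈ E(G2) ✓
  (6,9) → (φ(6),φ(9)) = (0,8) ∈ E(G2) ✓
  (8,11) → (φ(8),φ(11)) = (7,9) ∈ E(G2) ✓
  (9,10) → (φ(9),φ(10)) = (0,5) ∈ E(G2) ✓
  (9,11) → (φ(9),φ(11)) = (0,9) ∈ E(G2) ✓
  (10,11) → (φ(10),φ(11)) = (5,9) ∈ E(G2) ✓
All 21 edges of G1 map to edges of G2, and |E(G1)| = |E(G2)| = 21, so φ is a bijection on edges as well as vertices. Hence G1 ≅ G2.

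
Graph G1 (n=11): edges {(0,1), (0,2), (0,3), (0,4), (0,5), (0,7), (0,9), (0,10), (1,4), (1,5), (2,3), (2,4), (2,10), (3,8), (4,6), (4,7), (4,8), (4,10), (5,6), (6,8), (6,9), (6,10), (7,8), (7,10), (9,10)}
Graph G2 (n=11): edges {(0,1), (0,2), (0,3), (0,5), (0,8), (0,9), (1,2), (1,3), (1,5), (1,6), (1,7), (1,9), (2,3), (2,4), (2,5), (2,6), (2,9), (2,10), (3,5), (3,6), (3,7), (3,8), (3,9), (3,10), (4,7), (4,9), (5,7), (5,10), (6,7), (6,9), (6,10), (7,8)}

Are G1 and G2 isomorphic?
No, not isomorphic

The graphs are NOT isomorphic.

Counting triangles (3-cliques): G1 has 15, G2 has 35.
Triangle count is an isomorphism invariant, so differing triangle counts rule out isomorphism.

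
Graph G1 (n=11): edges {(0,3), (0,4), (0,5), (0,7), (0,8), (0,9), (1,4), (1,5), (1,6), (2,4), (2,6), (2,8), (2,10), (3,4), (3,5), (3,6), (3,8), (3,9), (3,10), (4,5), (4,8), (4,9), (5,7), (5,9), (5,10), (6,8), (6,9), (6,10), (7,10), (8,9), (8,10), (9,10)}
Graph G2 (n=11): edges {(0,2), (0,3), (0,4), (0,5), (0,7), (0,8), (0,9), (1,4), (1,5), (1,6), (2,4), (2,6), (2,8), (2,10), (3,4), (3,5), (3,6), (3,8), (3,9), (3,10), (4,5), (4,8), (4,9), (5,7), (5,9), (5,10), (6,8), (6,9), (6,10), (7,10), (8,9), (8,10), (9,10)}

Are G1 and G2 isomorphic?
No, not isomorphic

The graphs are NOT isomorphic.

Counting edges: G1 has 32 edge(s); G2 has 33 edge(s).
Edge count is an isomorphism invariant (a bijection on vertices induces a bijection on edges), so differing edge counts rule out isomorphism.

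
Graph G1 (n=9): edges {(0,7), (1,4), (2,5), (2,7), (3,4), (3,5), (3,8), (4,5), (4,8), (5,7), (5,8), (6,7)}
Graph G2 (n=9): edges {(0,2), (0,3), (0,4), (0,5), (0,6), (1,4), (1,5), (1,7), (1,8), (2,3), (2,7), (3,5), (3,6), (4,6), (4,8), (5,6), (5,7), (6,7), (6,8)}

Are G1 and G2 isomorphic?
No, not isomorphic

The graphs are NOT isomorphic.

Counting triangles (3-cliques): G1 has 5, G2 has 10.
Triangle count is an isomorphism invariant, so differing triangle counts rule out isomorphism.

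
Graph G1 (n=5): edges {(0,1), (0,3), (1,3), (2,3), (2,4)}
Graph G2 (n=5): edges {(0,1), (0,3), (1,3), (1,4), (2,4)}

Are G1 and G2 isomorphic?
Yes, isomorphic

The graphs are isomorphic.
One valid mapping φ: V(G1) → V(G2): 0→3, 1→0, 2→4, 3→1, 4→2

Verify φ preserves adjacency — for each edge of G1, its image is an edge of G2:
  (0,1) → (φ(0),φ(1)) = (0,3) ∈ E(G2) ✓
  (0,3) → (φ(0),φ(3)) = (1,3) ∈ E(G2) ✓
  (1,3) → (φ(1),φ(3)) = (0,1) ∈ E(G2) ✓
  (2,3) → (φ(2),φ(3)) = (1,4) ∈ E(G2) ✓
  (2,4) → (φ(2),φ(4)) = (2,4) ∈ E(G2) ✓
All 5 edges of G1 map to edges of G2, and |E(G1)| = |E(G2)| = 5, so φ is a bijection on edges as well as vertices. Hence G1 ≅ G2.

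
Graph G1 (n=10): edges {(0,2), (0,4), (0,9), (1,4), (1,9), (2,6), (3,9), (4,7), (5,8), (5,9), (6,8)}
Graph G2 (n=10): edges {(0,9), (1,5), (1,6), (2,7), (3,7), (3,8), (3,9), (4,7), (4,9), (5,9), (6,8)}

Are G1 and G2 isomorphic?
Yes, isomorphic

The graphs are isomorphic.
One valid mapping φ: V(G1) → V(G2): 0→3, 1→4, 2→8, 3→0, 4→7, 5→5, 6→6, 7→2, 8→1, 9→9

Verify φ preserves adjacency — for each edge of G1, its image is an edge of G2:
  (0,2) → (φ(0),φ(2)) = (3,8) ∈ E(G2) ✓
  (0,4) → (φ(0),φ(4)) = (3,7) ∈ E(G2) ✓
  (0,9) → (φ(0),φ(9)) = (3,9) ∈ E(G2) ✓
  (1,4) → (φ(1),φ(4)) = (4,7) ∈ E(G2) ✓
  (1,9) → (φ(1),φ(9)) = (4,9) ∈ E(G2) ✓
  (2,6) → (φ(2),φ(6)) = (6,8) ∈ E(G2) ✓
  (3,9) → (φ(3),φ(9)) = (0,9) ∈ E(G2) ✓
  (4,7) → (φ(4),φ(7)) = (2,7) ∈ E(G2) ✓
  (5,8) → (φ(5),φ(8)) = (1,5) ∈ E(G2) ✓
  (5,9) → (φ(5),φ(9)) = (5,9) ∈ E(G2) ✓
  (6,8) → (φ(6),φ(8)) = (1,6) ∈ E(G2) ✓
All 11 edges of G1 map to edges of G2, and |E(G1)| = |E(G2)| = 11, so φ is a bijection on edges as well as vertices. Hence G1 ≅ G2.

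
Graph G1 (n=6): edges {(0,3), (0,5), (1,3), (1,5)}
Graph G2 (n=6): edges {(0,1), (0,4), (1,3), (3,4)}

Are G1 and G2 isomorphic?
Yes, isomorphic

The graphs are isomorphic.
One valid mapping φ: V(G1) → V(G2): 0→3, 1→0, 2→2, 3→1, 4→5, 5→4

Verify φ preserves adjacency — for each edge of G1, its image is an edge of G2:
  (0,3) → (φ(0),φ(3)) = (1,3) ∈ E(G2) ✓
  (0,5) → (φ(0),φ(5)) = (3,4) ∈ E(G2) ✓
  (1,3) → (φ(1),φ(3)) = (0,1) ∈ E(G2) ✓
  (1,5) → (φ(1),φ(5)) = (0,4) ∈ E(G2) ✓
All 4 edges of G1 map to edges of G2, and |E(G1)| = |E(G2)| = 4, so φ is a bijection on edges as well as vertices. Hence G1 ≅ G2.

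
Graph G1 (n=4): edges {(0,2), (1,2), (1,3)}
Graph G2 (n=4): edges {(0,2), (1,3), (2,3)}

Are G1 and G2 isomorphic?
Yes, isomorphic

The graphs are isomorphic.
One valid mapping φ: V(G1) → V(G2): 0→1, 1→2, 2→3, 3→0

Verify φ preserves adjacency — for each edge of G1, its image is an edge of G2:
  (0,2) → (φ(0),φ(2)) = (1,3) ∈ E(G2) ✓
  (1,2) → (φ(1),φ(2)) = (2,3) ∈ E(G2) ✓
  (1,3) → (φ(1),φ(3)) = (0,2) ∈ E(G2) ✓
All 3 edges of G1 map to edges of G2, and |E(G1)| = |E(G2)| = 3, so φ is a bijection on edges as well as vertices. Hence G1 ≅ G2.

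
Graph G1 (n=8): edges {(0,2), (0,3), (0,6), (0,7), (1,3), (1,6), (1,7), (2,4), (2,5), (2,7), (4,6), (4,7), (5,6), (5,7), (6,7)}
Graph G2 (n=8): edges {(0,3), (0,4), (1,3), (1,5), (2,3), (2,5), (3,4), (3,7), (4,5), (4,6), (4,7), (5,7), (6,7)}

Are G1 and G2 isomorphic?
No, not isomorphic

The graphs are NOT isomorphic.

Degrees in G1: deg(0)=4, deg(1)=3, deg(2)=4, deg(3)=2, deg(4)=3, deg(5)=3, deg(6)=5, deg(7)=6.
Sorted degree sequence of G1: [6, 5, 4, 4, 3, 3, 3, 2].
Degrees in G2: deg(0)=2, deg(1)=2, deg(2)=2, deg(3)=5, deg(4)=5, deg(5)=4, deg(6)=2, deg(7)=4.
Sorted degree sequence of G2: [5, 5, 4, 4, 2, 2, 2, 2].
The (sorted) degree sequence is an isomorphism invariant, so since G1 and G2 have different degree sequences they cannot be isomorphic.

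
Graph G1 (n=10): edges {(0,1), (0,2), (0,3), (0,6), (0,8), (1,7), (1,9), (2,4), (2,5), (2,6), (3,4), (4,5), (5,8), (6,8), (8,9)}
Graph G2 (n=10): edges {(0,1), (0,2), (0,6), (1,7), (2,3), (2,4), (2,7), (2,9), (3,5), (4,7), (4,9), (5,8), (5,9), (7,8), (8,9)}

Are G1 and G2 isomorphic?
Yes, isomorphic

The graphs are isomorphic.
One valid mapping φ: V(G1) → V(G2): 0→2, 1→0, 2→9, 3→3, 4→5, 5→8, 6→4, 7→6, 8→7, 9→1

Verify φ preserves adjacency — for each edge of G1, its image is an edge of G2:
  (0,1) → (φ(0),φ(1)) = (0,2) ∈ E(G2) ✓
  (0,2) → (φ(0),φ(2)) = (2,9) ∈ E(G2) ✓
  (0,3) → (φ(0),φ(3)) = (2,3) ∈ E(G2) ✓
  (0,6) → (φ(0),φ(6)) = (2,4) ∈ E(G2) ✓
  (0,8) → (φ(0),φ(8)) = (2,7) ∈ E(G2) ✓
  (1,7) → (φ(1),φ(7)) = (0,6) ∈ E(G2) ✓
  (1,9) → (φ(1),φ(9)) = (0,1) ∈ E(G2) ✓
  (2,4) → (φ(2),φ(4)) = (5,9) ∈ E(G2) ✓
  (2,5) → (φ(2),φ(5)) = (8,9) ∈ E(G2) ✓
  (2,6) → (φ(2),φ(6)) = (4,9) ∈ E(G2) ✓
  (3,4) → (φ(3),φ(4)) = (3,5) ∈ E(G2) ✓
  (4,5) → (φ(4),φ(5)) = (5,8) ∈ E(G2) ✓
  (5,8) → (φ(5),φ(8)) = (7,8) ∈ E(G2) ✓
  (6,8) → (φ(6),φ(8)) = (4,7) ∈ E(G2) ✓
  (8,9) → (φ(8),φ(9)) = (1,7) ∈ E(G2) ✓
All 15 edges of G1 map to edges of G2, and |E(G1)| = |E(G2)| = 15, so φ is a bijection on edges as well as vertices. Hence G1 ≅ G2.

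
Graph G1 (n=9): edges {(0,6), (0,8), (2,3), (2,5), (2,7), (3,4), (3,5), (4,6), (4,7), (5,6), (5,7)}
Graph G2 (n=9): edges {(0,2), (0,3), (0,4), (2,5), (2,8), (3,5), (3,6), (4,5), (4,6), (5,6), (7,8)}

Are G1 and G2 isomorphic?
Yes, isomorphic

The graphs are isomorphic.
One valid mapping φ: V(G1) → V(G2): 0→8, 1→1, 2→6, 3→4, 4→0, 5→5, 6→2, 7→3, 8→7

Verify φ preserves adjacency — for each edge of G1, its image is an edge of G2:
  (0,6) → (φ(0),φ(6)) = (2,8) ∈ E(G2) ✓
  (0,8) → (φ(0),φ(8)) = (7,8) ∈ E(G2) ✓
  (2,3) → (φ(2),φ(3)) = (4,6) ∈ E(G2) ✓
  (2,5) → (φ(2),φ(5)) = (5,6) ∈ E(G2) ✓
  (2,7) → (φ(2),φ(7)) = (3,6) ∈ E(G2) ✓
  (3,4) → (φ(3),φ(4)) = (0,4) ∈ E(G2) ✓
  (3,5) → (φ(3),φ(5)) = (4,5) ∈ E(G2) ✓
  (4,6) → (φ(4),φ(6)) = (0,2) ∈ E(G2) ✓
  (4,7) → (φ(4),φ(7)) = (0,3) ∈ E(G2) ✓
  (5,6) → (φ(5),φ(6)) = (2,5) ∈ E(G2) ✓
  (5,7) → (φ(5),φ(7)) = (3,5) ∈ E(G2) ✓
All 11 edges of G1 map to edges of G2, and |E(G1)| = |E(G2)| = 11, so φ is a bijection on edges as well as vertices. Hence G1 ≅ G2.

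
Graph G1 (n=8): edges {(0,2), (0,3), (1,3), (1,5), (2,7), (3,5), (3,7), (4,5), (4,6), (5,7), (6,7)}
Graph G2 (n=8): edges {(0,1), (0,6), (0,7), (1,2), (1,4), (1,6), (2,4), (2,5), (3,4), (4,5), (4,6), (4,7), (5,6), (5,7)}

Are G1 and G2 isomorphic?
No, not isomorphic

The graphs are NOT isomorphic.

Degrees in G1: deg(0)=2, deg(1)=2, deg(2)=2, deg(3)=4, deg(4)=2, deg(5)=4, deg(6)=2, deg(7)=4.
Sorted degree sequence of G1: [4, 4, 4, 2, 2, 2, 2, 2].
Degrees in G2: deg(0)=3, deg(1)=4, deg(2)=3, deg(3)=1, deg(4)=6, deg(5)=4, deg(6)=4, deg(7)=3.
Sorted degree sequence of G2: [6, 4, 4, 4, 3, 3, 3, 1].
The (sorted) degree sequence is an isomorphism invariant, so since G1 and G2 have different degree sequences they cannot be isomorphic.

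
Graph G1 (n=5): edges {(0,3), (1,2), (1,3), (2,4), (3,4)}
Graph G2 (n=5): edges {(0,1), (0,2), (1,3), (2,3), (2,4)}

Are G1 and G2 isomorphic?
Yes, isomorphic

The graphs are isomorphic.
One valid mapping φ: V(G1) → V(G2): 0→4, 1→0, 2→1, 3→2, 4→3

Verify φ preserves adjacency — for each edge of G1, its image is an edge of G2:
  (0,3) → (φ(0),φ(3)) = (2,4) ∈ E(G2) ✓
  (1,2) → (φ(1),φ(2)) = (0,1) ∈ E(G2) ✓
  (1,3) → (φ(1),φ(3)) = (0,2) ∈ E(G2) ✓
  (2,4) → (φ(2),φ(4)) = (1,3) ∈ E(G2) ✓
  (3,4) → (φ(3),φ(4)) = (2,3) ∈ E(G2) ✓
All 5 edges of G1 map to edges of G2, and |E(G1)| = |E(G2)| = 5, so φ is a bijection on edges as well as vertices. Hence G1 ≅ G2.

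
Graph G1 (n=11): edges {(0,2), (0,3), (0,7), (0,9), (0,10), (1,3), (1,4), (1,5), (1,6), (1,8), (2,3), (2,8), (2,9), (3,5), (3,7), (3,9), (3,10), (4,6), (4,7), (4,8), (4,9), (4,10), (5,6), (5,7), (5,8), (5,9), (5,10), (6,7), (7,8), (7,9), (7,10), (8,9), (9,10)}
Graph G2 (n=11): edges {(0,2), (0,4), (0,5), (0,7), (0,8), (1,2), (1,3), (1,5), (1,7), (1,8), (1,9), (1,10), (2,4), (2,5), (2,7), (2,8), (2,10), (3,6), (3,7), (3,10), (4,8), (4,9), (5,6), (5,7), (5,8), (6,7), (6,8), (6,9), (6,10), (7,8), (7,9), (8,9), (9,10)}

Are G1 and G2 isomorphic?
Yes, isomorphic

The graphs are isomorphic.
One valid mapping φ: V(G1) → V(G2): 0→0, 1→10, 2→4, 3→2, 4→6, 5→1, 6→3, 7→7, 8→9, 9→8, 10→5

Verify φ preserves adjacency — for each edge of G1, its image is an edge of G2:
  (0,2) → (φ(0),φ(2)) = (0,4) ∈ E(G2) ✓
  (0,3) → (φ(0),φ(3)) = (0,2) ∈ E(G2) ✓
  (0,7) → (φ(0),φ(7)) = (0,7) ∈ E(G2) ✓
  (0,9) → (φ(0),φ(9)) = (0,8) ∈ E(G2) ✓
  (0,10) → (φ(0),φ(10)) = (0,5) ∈ E(G2) ✓
  (1,3) → (φ(1),φ(3)) = (2,10) ∈ E(G2) ✓
  (1,4) → (φ(1),φ(4)) = (6,10) ∈ E(G2) ✓
  (1,5) → (φ(1),φ(5)) = (1,10) ∈ E(G2) ✓
  (1,6) → (φ(1),φ(6)) = (3,10) ∈ E(G2) ✓
  (1,8) → (φ(1),φ(8)) = (9,10) ∈ E(G2) ✓
  (2,3) → (φ(2),φ(3)) = (2,4) ∈ E(G2) ✓
  (2,8) → (φ(2),φ(8)) = (4,9) ∈ E(G2) ✓
  (2,9) → (φ(2),φ(9)) = (4,8) ∈ E(G2) ✓
  (3,5) → (φ(3),φ(5)) = (1,2) ∈ E(G2) ✓
  (3,7) → (φ(3),φ(7)) = (2,7) ∈ E(G2) ✓
  (3,9) → (φ(3),φ(9)) = (2,8) ∈ E(G2) ✓
  (3,10) → (φ(3),φ(10)) = (2,5) ∈ E(G2) ✓
  (4,6) → (φ(4),φ(6)) = (3,6) ∈ E(G2) ✓
  (4,7) → (φ(4),φ(7)) = (6,7) ∈ E(G2) ✓
  (4,8) → (φ(4),φ(8)) = (6,9) ∈ E(G2) ✓
  (4,9) → (φ(4),φ(9)) = (6,8) ∈ E(G2) ✓
  (4,10) → (φ(4),φ(10)) = (5,6) ∈ E(G2) ✓
  (5,6) → (φ(5),φ(6)) = (1,3) ∈ E(G2) ✓
  (5,7) → (φ(5),φ(7)) = (1,7) ∈ E(G2) ✓
  (5,8) → (φ(5),φ(8)) = (1,9) ∈ E(G2) ✓
  (5,9) → (φ(5),φ(9)) = (1,8) ∈ E(G2) ✓
  (5,10) → (φ(5),φ(10)) = (1,5) ∈ E(G2) ✓
  (6,7) → (φ(6),φ(7)) = (3,7) ∈ E(G2) ✓
  (7,8) → (φ(7),φ(8)) = (7,9) ∈ E(G2) ✓
  (7,9) → (φ(7),φ(9)) = (7,8) ∈ E(G2) ✓
  (7,10) → (φ(7),φ(10)) = (5,7) ∈ E(G2) ✓
  (8,9) → (φ(8),φ(9)) = (8,9) ∈ E(G2) ✓
  (9,10) → (φ(9),φ(10)) = (5,8) ∈ E(G2) ✓
All 33 edges of G1 map to edges of G2, and |E(G1)| = |E(G2)| = 33, so φ is a bijection on edges as well as vertices. Hence G1 ≅ G2.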